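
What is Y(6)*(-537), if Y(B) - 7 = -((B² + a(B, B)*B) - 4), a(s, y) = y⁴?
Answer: 4189137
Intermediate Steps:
Y(B) = 11 - B² - B⁵ (Y(B) = 7 - ((B² + B⁴*B) - 4) = 7 - ((B² + B⁵) - 4) = 7 - (-4 + B² + B⁵) = 7 + (4 - B² - B⁵) = 11 - B² - B⁵)
Y(6)*(-537) = (11 - 1*6² - 1*6⁵)*(-537) = (11 - 1*36 - 1*7776)*(-537) = (11 - 36 - 7776)*(-537) = -7801*(-537) = 4189137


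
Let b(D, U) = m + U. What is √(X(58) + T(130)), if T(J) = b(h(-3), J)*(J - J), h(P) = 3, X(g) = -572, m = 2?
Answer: 2*I*√143 ≈ 23.917*I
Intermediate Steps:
b(D, U) = 2 + U
T(J) = 0 (T(J) = (2 + J)*(J - J) = (2 + J)*0 = 0)
√(X(58) + T(130)) = √(-572 + 0) = √(-572) = 2*I*√143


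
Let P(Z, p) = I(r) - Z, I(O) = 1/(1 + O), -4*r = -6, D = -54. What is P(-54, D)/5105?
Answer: 272/25525 ≈ 0.010656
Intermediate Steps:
r = 3/2 (r = -1/4*(-6) = 3/2 ≈ 1.5000)
P(Z, p) = 2/5 - Z (P(Z, p) = 1/(1 + 3/2) - Z = 1/(5/2) - Z = 2/5 - Z)
P(-54, D)/5105 = (2/5 - 1*(-54))/5105 = (2/5 + 54)*(1/5105) = (272/5)*(1/5105) = 272/25525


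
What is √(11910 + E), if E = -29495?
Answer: I*√17585 ≈ 132.61*I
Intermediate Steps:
√(11910 + E) = √(11910 - 29495) = √(-17585) = I*√17585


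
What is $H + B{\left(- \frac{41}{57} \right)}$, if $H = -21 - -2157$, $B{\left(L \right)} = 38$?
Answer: $2174$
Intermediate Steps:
$H = 2136$ ($H = -21 + 2157 = 2136$)
$H + B{\left(- \frac{41}{57} \right)} = 2136 + 38 = 2174$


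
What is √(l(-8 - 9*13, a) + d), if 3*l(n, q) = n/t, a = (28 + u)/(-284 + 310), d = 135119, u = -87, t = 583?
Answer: √413328937494/1749 ≈ 367.59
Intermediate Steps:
a = -59/26 (a = (28 - 87)/(-284 + 310) = -59/26 ≈ -2.2692)
l(n, q) = n/1749 (l(n, q) = (n/583)/3 = n/1749)
√(l(-8 - 9*13, a) + d) = √((-8 - 9*13)/1749 + 135119) = √((-8 - 117)/1749 + 135119) = √((1/1749)*(-125) + 135119) = √(-125/1749 + 135119) = √(236323006/1749) = √413328937494/1749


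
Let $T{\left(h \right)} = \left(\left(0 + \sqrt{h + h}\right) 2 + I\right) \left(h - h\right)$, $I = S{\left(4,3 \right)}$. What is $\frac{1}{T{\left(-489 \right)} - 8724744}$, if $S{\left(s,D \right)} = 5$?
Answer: $- \frac{1}{8724744} \approx -1.1462 \cdot 10^{-7}$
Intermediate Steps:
$I = 5$
$T{\left(h \right)} = 0$ ($T{\left(h \right)} = \left(\left(0 + \sqrt{h + h}\right) 2 + 5\right) \left(h - h\right) = \left(\left(0 + \sqrt{2 h}\right) 2 + 5\right) 0 = \left(\left(0 + \sqrt{2} \sqrt{h}\right) 2 + 5\right) 0 = \left(\sqrt{2} \sqrt{h} 2 + 5\right) 0 = \left(2 \sqrt{2} \sqrt{h} + 5\right) 0 = \left(5 + 2 \sqrt{2} \sqrt{h}\right) 0 = 0$)
$\frac{1}{T{\left(-489 \right)} - 8724744} = \frac{1}{0 - 8724744} = \frac{1}{-8724744} = - \frac{1}{8724744}$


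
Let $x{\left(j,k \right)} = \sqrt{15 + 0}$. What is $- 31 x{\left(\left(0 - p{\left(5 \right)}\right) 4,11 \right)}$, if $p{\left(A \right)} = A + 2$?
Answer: $- 31 \sqrt{15} \approx -120.06$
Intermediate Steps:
$p{\left(A \right)} = 2 + A$
$x{\left(j,k \right)} = \sqrt{15}$
$- 31 x{\left(\left(0 - p{\left(5 \right)}\right) 4,11 \right)} = - 31 \sqrt{15}$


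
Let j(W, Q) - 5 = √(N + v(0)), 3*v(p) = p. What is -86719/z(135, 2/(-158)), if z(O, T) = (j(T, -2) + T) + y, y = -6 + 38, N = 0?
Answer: -6850801/2922 ≈ -2344.6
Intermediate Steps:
v(p) = p/3
y = 32
j(W, Q) = 5 (j(W, Q) = 5 + √(0 + (⅓)*0) = 5 + √(0 + 0) = 5 + √0 = 5 + 0 = 5)
z(O, T) = 37 + T (z(O, T) = (5 + T) + 32 = 37 + T)
-86719/z(135, 2/(-158)) = -86719/(37 + 2/(-158)) = -86719/(37 + 2*(-1/158)) = -86719/(37 - 1/79) = -86719/2922/79 = -86719*79/2922 = -6850801/2922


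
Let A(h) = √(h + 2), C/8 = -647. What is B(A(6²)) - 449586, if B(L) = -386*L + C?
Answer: -454762 - 386*√38 ≈ -4.5714e+5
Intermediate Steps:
C = -5176 (C = 8*(-647) = -5176)
A(h) = √(2 + h)
B(L) = -5176 - 386*L (B(L) = -386*L - 5176 = -5176 - 386*L)
B(A(6²)) - 449586 = (-5176 - 386*√(2 + 6²)) - 449586 = (-5176 - 386*√(2 + 36)) - 449586 = (-5176 - 386*√38) - 449586 = -454762 - 386*√38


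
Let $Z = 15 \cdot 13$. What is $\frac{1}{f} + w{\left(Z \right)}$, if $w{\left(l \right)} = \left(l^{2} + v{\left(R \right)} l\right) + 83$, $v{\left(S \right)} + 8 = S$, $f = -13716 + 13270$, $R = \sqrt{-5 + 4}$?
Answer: $\frac{16300407}{446} + 195 i \approx 36548.0 + 195.0 i$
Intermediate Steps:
$R = i$ ($R = \sqrt{-1} = i \approx 1.0 i$)
$Z = 195$
$f = -446$
$v{\left(S \right)} = -8 + S$
$w{\left(l \right)} = 83 + l^{2} + l \left(-8 + i\right)$ ($w{\left(l \right)} = \left(l^{2} + \left(-8 + i\right) l\right) + 83 = \left(l^{2} + l \left(-8 + i\right)\right) + 83 = 83 + l^{2} + l \left(-8 + i\right)$)
$\frac{1}{f} + w{\left(Z \right)} = \frac{1}{-446} + \left(83 + 195^{2} - 195 \left(8 - i\right)\right) = - \frac{1}{446} + \left(83 + 38025 - \left(1560 - 195 i\right)\right) = - \frac{1}{446} + \left(36548 + 195 i\right) = \frac{16300407}{446} + 195 i$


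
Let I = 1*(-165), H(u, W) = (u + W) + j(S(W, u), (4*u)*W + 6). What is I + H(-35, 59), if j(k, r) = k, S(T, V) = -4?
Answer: -145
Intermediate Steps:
H(u, W) = -4 + W + u (H(u, W) = (u + W) - 4 = (W + u) - 4 = -4 + W + u)
I = -165
I + H(-35, 59) = -165 + (-4 + 59 - 35) = -165 + 20 = -145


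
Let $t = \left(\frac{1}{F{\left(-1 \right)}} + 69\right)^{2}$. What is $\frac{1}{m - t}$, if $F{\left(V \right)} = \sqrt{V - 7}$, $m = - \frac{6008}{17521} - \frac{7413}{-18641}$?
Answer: $- \frac{373267384 i}{12877724748 \sqrt{2} + 1777058913321 i} \approx -0.00021003 - 2.1524 \cdot 10^{-6} i$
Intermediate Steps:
$m = \frac{2555435}{46658423}$ ($m = \left(-6008\right) \frac{1}{17521} - - \frac{1059}{2663} = - \frac{6008}{17521} + \frac{1059}{2663} = \frac{2555435}{46658423} \approx 0.054769$)
$F{\left(V \right)} = \sqrt{-7 + V}$
$t = \left(69 - \frac{i \sqrt{2}}{4}\right)^{2}$ ($t = \left(\frac{1}{\sqrt{-7 - 1}} + 69\right)^{2} = \left(\frac{1}{\sqrt{-8}} + 69\right)^{2} = \left(\frac{1}{2 i \sqrt{2}} + 69\right)^{2} = \left(- \frac{i \sqrt{2}}{4} + 69\right)^{2} = \left(69 - \frac{i \sqrt{2}}{4}\right)^{2} \approx 4760.9 - 48.79 i$)
$\frac{1}{m - t} = \frac{1}{\frac{2555435}{46658423} - \left(\frac{38087}{8} - \frac{69 i \sqrt{2}}{2}\right)} = \frac{1}{- \frac{1777058913321}{373267384} + \frac{69 i \sqrt{2}}{2}}$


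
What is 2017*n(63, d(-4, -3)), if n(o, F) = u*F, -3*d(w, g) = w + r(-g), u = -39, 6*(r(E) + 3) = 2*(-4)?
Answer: -655525/3 ≈ -2.1851e+5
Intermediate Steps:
r(E) = -13/3 (r(E) = -3 + (2*(-4))/6 = -3 + (⅙)*(-8) = -3 - 4/3 = -13/3)
d(w, g) = 13/9 - w/3 (d(w, g) = -(w - 13/3)/3 = -(-13/3 + w)/3 = 13/9 - w/3)
n(o, F) = -39*F
2017*n(63, d(-4, -3)) = 2017*(-39*(13/9 - ⅓*(-4))) = 2017*(-39*(13/9 + 4/3)) = 2017*(-39*25/9) = 2017*(-325/3) = -655525/3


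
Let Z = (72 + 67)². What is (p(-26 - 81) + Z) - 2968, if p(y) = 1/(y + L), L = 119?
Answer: 196237/12 ≈ 16353.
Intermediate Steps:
p(y) = 1/(119 + y) (p(y) = 1/(y + 119) = 1/(119 + y))
Z = 19321 (Z = 139² = 19321)
(p(-26 - 81) + Z) - 2968 = (1/(119 + (-26 - 81)) + 19321) - 2968 = (1/(119 - 107) + 19321) - 2968 = (1/12 + 19321) - 2968 = 231853/12 - 2968 = 196237/12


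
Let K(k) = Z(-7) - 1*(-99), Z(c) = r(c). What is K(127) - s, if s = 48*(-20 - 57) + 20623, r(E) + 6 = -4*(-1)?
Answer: -16830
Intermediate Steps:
r(E) = -2 (r(E) = -6 - 4*(-1) = -6 + 4 = -2)
Z(c) = -2
s = 16927 (s = 48*(-77) + 20623 = -3696 + 20623 = 16927)
K(k) = 97 (K(k) = -2 - 1*(-99) = -2 + 99 = 97)
K(127) - s = 97 - 1*16927 = 97 - 16927 = -16830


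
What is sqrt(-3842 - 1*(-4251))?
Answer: sqrt(409) ≈ 20.224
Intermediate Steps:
sqrt(-3842 - 1*(-4251)) = sqrt(-3842 + 4251) = sqrt(409)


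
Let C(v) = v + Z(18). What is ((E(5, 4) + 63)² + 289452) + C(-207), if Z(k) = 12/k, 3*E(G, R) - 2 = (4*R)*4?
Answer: 889412/3 ≈ 2.9647e+5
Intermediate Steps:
E(G, R) = ⅔ + 16*R/3 (E(G, R) = ⅔ + ((4*R)*4)/3 = ⅔ + (16*R)/3 = ⅔ + 16*R/3)
C(v) = ⅔ + v (C(v) = v + 12/18 = v + 12*(1/18) = v + ⅔ = ⅔ + v)
((E(5, 4) + 63)² + 289452) + C(-207) = (((⅔ + (16/3)*4) + 63)² + 289452) + (⅔ - 207) = (((⅔ + 64/3) + 63)² + 289452) - 619/3 = ((22 + 63)² + 289452) - 619/3 = (85² + 289452) - 619/3 = (7225 + 289452) - 619/3 = 296677 - 619/3 = 889412/3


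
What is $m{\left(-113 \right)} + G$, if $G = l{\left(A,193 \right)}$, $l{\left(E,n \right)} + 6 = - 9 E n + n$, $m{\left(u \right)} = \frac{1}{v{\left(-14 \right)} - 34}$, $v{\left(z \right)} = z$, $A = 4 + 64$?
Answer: $- \frac{5660593}{48} \approx -1.1793 \cdot 10^{5}$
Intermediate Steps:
$A = 68$
$m{\left(u \right)} = - \frac{1}{48}$ ($m{\left(u \right)} = \frac{1}{-14 - 34} = \frac{1}{-48} = - \frac{1}{48}$)
$l{\left(E,n \right)} = -6 + n - 9 E n$ ($l{\left(E,n \right)} = -6 + \left(- 9 E n + n\right) = -6 - \left(- n + 9 E n\right) = -6 + n - 9 E n$)
$G = -117929$ ($G = -6 + 193 - 612 \cdot 193 = -6 + 193 - 118116 = -117929$)
$m{\left(-113 \right)} + G = - \frac{1}{48} - 117929 = - \frac{5660593}{48}$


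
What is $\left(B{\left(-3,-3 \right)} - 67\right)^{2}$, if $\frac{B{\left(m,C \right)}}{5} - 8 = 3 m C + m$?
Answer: $8649$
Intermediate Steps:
$B{\left(m,C \right)} = 40 + 5 m + 15 C m$ ($B{\left(m,C \right)} = 40 + 5 \left(3 m C + m\right) = 40 + 5 \left(3 C m + m\right) = 40 + 5 \left(m + 3 C m\right) = 40 + \left(5 m + 15 C m\right) = 40 + 5 m + 15 C m$)
$\left(B{\left(-3,-3 \right)} - 67\right)^{2} = \left(\left(40 + 5 \left(-3\right) + 15 \left(-3\right) \left(-3\right)\right) - 67\right)^{2} = \left(\left(40 - 15 + 135\right) - 67\right)^{2} = \left(160 - 67\right)^{2} = 93^{2} = 8649$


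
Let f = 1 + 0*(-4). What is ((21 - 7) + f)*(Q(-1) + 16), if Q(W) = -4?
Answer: 180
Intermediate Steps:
f = 1 (f = 1 + 0 = 1)
((21 - 7) + f)*(Q(-1) + 16) = ((21 - 7) + 1)*(-4 + 16) = (14 + 1)*12 = 15*12 = 180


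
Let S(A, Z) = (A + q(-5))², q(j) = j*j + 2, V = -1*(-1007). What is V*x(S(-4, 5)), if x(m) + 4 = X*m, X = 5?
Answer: 2659487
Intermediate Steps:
V = 1007
q(j) = 2 + j² (q(j) = j² + 2 = 2 + j²)
S(A, Z) = (27 + A)² (S(A, Z) = (A + (2 + (-5)²))² = (A + (2 + 25))² = (A + 27)² = (27 + A)²)
x(m) = -4 + 5*m
V*x(S(-4, 5)) = 1007*(-4 + 5*(27 - 4)²) = 1007*(-4 + 5*23²) = 1007*(-4 + 5*529) = 1007*(-4 + 2645) = 1007*2641 = 2659487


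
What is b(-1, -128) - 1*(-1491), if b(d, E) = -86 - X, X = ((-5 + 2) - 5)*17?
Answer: 1541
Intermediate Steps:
X = -136 (X = (-3 - 5)*17 = -8*17 = -136)
b(d, E) = 50 (b(d, E) = -86 - 1*(-136) = -86 + 136 = 50)
b(-1, -128) - 1*(-1491) = 50 - 1*(-1491) = 50 + 1491 = 1541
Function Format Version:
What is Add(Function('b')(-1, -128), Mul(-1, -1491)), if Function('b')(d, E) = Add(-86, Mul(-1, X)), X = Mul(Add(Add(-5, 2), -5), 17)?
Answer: 1541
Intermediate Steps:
X = -136 (X = Mul(Add(-3, -5), 17) = Mul(-8, 17) = -136)
Function('b')(d, E) = 50 (Function('b')(d, E) = Add(-86, Mul(-1, -136)) = Add(-86, 136) = 50)
Add(Function('b')(-1, -128), Mul(-1, -1491)) = Add(50, Mul(-1, -1491)) = Add(50, 1491) = 1541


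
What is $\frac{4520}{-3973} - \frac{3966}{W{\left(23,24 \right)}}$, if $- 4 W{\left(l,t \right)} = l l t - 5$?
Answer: $\frac{5664352}{50421343} \approx 0.11234$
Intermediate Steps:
$W{\left(l,t \right)} = \frac{5}{4} - \frac{t l^{2}}{4}$ ($W{\left(l,t \right)} = - \frac{l l t - 5}{4} = - \frac{t l^{2} - 5}{4} = - \frac{-5 + t l^{2}}{4} = \frac{5}{4} - \frac{t l^{2}}{4}$)
$\frac{4520}{-3973} - \frac{3966}{W{\left(23,24 \right)}} = \frac{4520}{-3973} - \frac{3966}{\frac{5}{4} - 6 \cdot 23^{2}} = 4520 \left(- \frac{1}{3973}\right) - \frac{3966}{\frac{5}{4} - 6 \cdot 529} = - \frac{4520}{3973} - \frac{3966}{\frac{5}{4} - 3174} = - \frac{4520}{3973} - \frac{3966}{- \frac{12691}{4}} = - \frac{4520}{3973} - - \frac{15864}{12691} = - \frac{4520}{3973} + \frac{15864}{12691} = \frac{5664352}{50421343}$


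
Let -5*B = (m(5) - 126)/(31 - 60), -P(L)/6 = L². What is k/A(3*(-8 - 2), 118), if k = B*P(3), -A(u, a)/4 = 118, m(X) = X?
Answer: -3267/34220 ≈ -0.095470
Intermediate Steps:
P(L) = -6*L²
A(u, a) = -472 (A(u, a) = -4*118 = -472)
B = -121/145 (B = -(5 - 126)/(5*(31 - 60)) = -(-121)/(5*(-29)) = -(-121)*(-1)/(5*29) = -⅕*121/29 = -121/145 ≈ -0.83448)
k = 6534/145 (k = -(-726)*3²/145 = -(-726)*9/145 = -121/145*(-54) = 6534/145 ≈ 45.062)
k/A(3*(-8 - 2), 118) = (6534/145)/(-472) = (6534/145)*(-1/472) = -3267/34220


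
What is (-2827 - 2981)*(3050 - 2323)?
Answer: -4222416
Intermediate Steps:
(-2827 - 2981)*(3050 - 2323) = -5808*727 = -4222416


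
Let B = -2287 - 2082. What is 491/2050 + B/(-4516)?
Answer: 5586903/4628900 ≈ 1.2070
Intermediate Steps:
B = -4369
491/2050 + B/(-4516) = 491/2050 - 4369/(-4516) = 491*(1/2050) - 4369*(-1/4516) = 491/2050 + 4369/4516 = 5586903/4628900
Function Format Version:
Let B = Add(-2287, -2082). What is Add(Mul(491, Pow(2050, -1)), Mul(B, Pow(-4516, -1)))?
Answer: Rational(5586903, 4628900) ≈ 1.2070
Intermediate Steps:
B = -4369
Add(Mul(491, Pow(2050, -1)), Mul(B, Pow(-4516, -1))) = Add(Mul(491, Pow(2050, -1)), Mul(-4369, Pow(-4516, -1))) = Add(Mul(491, Rational(1, 2050)), Mul(-4369, Rational(-1, 4516))) = Add(Rational(491, 2050), Rational(4369, 4516)) = Rational(5586903, 4628900)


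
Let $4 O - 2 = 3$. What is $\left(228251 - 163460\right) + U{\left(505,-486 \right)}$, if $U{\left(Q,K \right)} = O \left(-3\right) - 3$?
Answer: $\frac{259137}{4} \approx 64784.0$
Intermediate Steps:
$O = \frac{5}{4}$ ($O = \frac{1}{2} + \frac{1}{4} \cdot 3 = \frac{1}{2} + \frac{3}{4} = \frac{5}{4} \approx 1.25$)
$U{\left(Q,K \right)} = - \frac{27}{4}$ ($U{\left(Q,K \right)} = \frac{5}{4} \left(-3\right) - 3 = - \frac{15}{4} - 3 = - \frac{27}{4}$)
$\left(228251 - 163460\right) + U{\left(505,-486 \right)} = \left(228251 - 163460\right) - \frac{27}{4} = 64791 - \frac{27}{4} = \frac{259137}{4}$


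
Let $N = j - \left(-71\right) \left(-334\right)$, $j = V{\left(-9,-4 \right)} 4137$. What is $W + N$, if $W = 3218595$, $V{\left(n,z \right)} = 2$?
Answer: $3203155$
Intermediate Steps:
$j = 8274$ ($j = 2 \cdot 4137 = 8274$)
$N = -15440$ ($N = 8274 - \left(-71\right) \left(-334\right) = 8274 - 23714 = -15440$)
$W + N = 3218595 - 15440 = 3203155$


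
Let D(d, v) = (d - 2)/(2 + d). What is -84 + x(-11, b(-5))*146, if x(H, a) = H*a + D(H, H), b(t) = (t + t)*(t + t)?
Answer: -1444258/9 ≈ -1.6047e+5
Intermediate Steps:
D(d, v) = (-2 + d)/(2 + d)
b(t) = 4*t² (b(t) = (2*t)*(2*t) = 4*t²)
x(H, a) = H*a + (-2 + H)/(2 + H)
-84 + x(-11, b(-5))*146 = -84 + ((-2 - 11 - 11*4*(-5)²*(2 - 11))/(2 - 11))*146 = -84 + ((-2 - 11 - 11*4*25*(-9))/(-9))*146 = -84 - (-2 - 11 - 11*100*(-9))/9*146 = -84 - (-2 - 11 + 9900)/9*146 = -84 - ⅑*9887*146 = -84 - 9887/9*146 = -84 - 1443502/9 = -1444258/9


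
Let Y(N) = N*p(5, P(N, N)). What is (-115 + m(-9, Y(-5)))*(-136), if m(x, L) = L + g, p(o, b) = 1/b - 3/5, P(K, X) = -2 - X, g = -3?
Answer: 47600/3 ≈ 15867.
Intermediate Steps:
p(o, b) = -⅗ + 1/b (p(o, b) = 1/b - 3*⅕ = 1/b - ⅗ = -⅗ + 1/b)
Y(N) = N*(-⅗ + 1/(-2 - N))
m(x, L) = -3 + L (m(x, L) = L - 3 = -3 + L)
(-115 + m(-9, Y(-5)))*(-136) = (-115 + (-3 - 1*(-5)*(11 + 3*(-5))/(10 + 5*(-5))))*(-136) = (-115 + (-3 - 1*(-5)*(11 - 15)/(10 - 25)))*(-136) = (-115 + (-3 - 1*(-5)*(-4)/(-15)))*(-136) = (-115 + (-3 - 1*(-5)*(-1/15)*(-4)))*(-136) = (-115 + (-3 + 4/3))*(-136) = (-115 - 5/3)*(-136) = -350/3*(-136) = 47600/3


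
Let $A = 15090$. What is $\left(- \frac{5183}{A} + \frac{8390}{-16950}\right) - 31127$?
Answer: $- \frac{17692752101}{568390} \approx -31128.0$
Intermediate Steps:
$\left(- \frac{5183}{A} + \frac{8390}{-16950}\right) - 31127 = \left(- \frac{5183}{15090} + \frac{8390}{-16950}\right) - 31127 = \left(\left(-5183\right) \frac{1}{15090} + 8390 \left(- \frac{1}{16950}\right)\right) - 31127 = \left(- \frac{5183}{15090} - \frac{839}{1695}\right) - 31127 = - \frac{476571}{568390} - 31127 = - \frac{17692752101}{568390}$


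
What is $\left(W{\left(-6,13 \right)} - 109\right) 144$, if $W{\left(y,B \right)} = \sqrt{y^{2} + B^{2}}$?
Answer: $-15696 + 144 \sqrt{205} \approx -13634.0$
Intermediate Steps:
$W{\left(y,B \right)} = \sqrt{B^{2} + y^{2}}$
$\left(W{\left(-6,13 \right)} - 109\right) 144 = \left(\sqrt{13^{2} + \left(-6\right)^{2}} - 109\right) 144 = \left(\sqrt{169 + 36} - 109\right) 144 = \left(\sqrt{205} - 109\right) 144 = \left(-109 + \sqrt{205}\right) 144 = -15696 + 144 \sqrt{205}$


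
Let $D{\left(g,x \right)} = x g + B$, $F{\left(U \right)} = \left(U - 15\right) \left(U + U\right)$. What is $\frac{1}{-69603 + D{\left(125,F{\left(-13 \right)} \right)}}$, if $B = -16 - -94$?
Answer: $\frac{1}{21475} \approx 4.6566 \cdot 10^{-5}$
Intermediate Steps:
$F{\left(U \right)} = 2 U \left(-15 + U\right)$ ($F{\left(U \right)} = \left(-15 + U\right) 2 U = 2 U \left(-15 + U\right)$)
$B = 78$ ($B = -16 + 94 = 78$)
$D{\left(g,x \right)} = 78 + g x$ ($D{\left(g,x \right)} = x g + 78 = g x + 78 = 78 + g x$)
$\frac{1}{-69603 + D{\left(125,F{\left(-13 \right)} \right)}} = \frac{1}{-69603 + \left(78 + 125 \cdot 2 \left(-13\right) \left(-15 - 13\right)\right)} = \frac{1}{-69603 + \left(78 + 125 \cdot 2 \left(-13\right) \left(-28\right)\right)} = \frac{1}{-69603 + \left(78 + 125 \cdot 728\right)} = \frac{1}{-69603 + \left(78 + 91000\right)} = \frac{1}{-69603 + 91078} = \frac{1}{21475}$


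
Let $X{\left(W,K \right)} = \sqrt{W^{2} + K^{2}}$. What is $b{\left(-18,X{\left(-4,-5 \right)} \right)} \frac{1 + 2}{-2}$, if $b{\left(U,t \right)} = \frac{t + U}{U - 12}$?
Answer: $- \frac{9}{10} + \frac{\sqrt{41}}{20} \approx -0.57984$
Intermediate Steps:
$X{\left(W,K \right)} = \sqrt{K^{2} + W^{2}}$
$b{\left(U,t \right)} = \frac{U + t}{-12 + U}$
$b{\left(-18,X{\left(-4,-5 \right)} \right)} \frac{1 + 2}{-2} = \frac{-18 + \sqrt{\left(-5\right)^{2} + \left(-4\right)^{2}}}{-12 - 18} \frac{1 + 2}{-2} = \frac{-18 + \sqrt{25 + 16}}{-30} \left(\left(- \frac{1}{2}\right) 3\right) = - \frac{-18 + \sqrt{41}}{30} \left(- \frac{3}{2}\right) = \left(\frac{3}{5} - \frac{\sqrt{41}}{30}\right) \left(- \frac{3}{2}\right) = - \frac{9}{10} + \frac{\sqrt{41}}{20}$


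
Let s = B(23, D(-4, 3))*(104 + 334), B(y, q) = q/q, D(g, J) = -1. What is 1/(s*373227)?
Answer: 1/163473426 ≈ 6.1172e-9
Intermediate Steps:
B(y, q) = 1
s = 438 (s = 1*(104 + 334) = 1*438 = 438)
1/(s*373227) = 1/(438*373227) = (1/438)*(1/373227) = 1/163473426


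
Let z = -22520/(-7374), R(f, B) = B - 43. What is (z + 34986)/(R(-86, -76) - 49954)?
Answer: -129004642/184619151 ≈ -0.69876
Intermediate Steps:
R(f, B) = -43 + B
z = 11260/3687 (z = -22520*(-1/7374) = 11260/3687 ≈ 3.0540)
(z + 34986)/(R(-86, -76) - 49954) = (11260/3687 + 34986)/((-43 - 76) - 49954) = 129004642/(3687*(-119 - 49954)) = (129004642/3687)/(-50073) = (129004642/3687)*(-1/50073) = -129004642/184619151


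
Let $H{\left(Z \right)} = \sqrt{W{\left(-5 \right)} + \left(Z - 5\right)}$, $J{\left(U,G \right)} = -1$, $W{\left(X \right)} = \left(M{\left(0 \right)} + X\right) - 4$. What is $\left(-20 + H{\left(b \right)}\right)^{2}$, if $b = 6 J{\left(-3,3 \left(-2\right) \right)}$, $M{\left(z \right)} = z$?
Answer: $380 - 80 i \sqrt{5} \approx 380.0 - 178.89 i$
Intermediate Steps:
$W{\left(X \right)} = -4 + X$ ($W{\left(X \right)} = \left(0 + X\right) - 4 = X - 4 = -4 + X$)
$b = -6$ ($b = 6 \left(-1\right) = -6$)
$H{\left(Z \right)} = \sqrt{-14 + Z}$ ($H{\left(Z \right)} = \sqrt{\left(-4 - 5\right) + \left(Z - 5\right)} = \sqrt{-9 + \left(-5 + Z\right)} = \sqrt{-14 + Z}$)
$\left(-20 + H{\left(b \right)}\right)^{2} = \left(-20 + \sqrt{-14 - 6}\right)^{2} = \left(-20 + \sqrt{-20}\right)^{2} = \left(-20 + 2 i \sqrt{5}\right)^{2}$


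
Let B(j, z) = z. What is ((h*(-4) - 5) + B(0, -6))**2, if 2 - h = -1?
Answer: 529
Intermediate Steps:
h = 3 (h = 2 - 1*(-1) = 2 + 1 = 3)
((h*(-4) - 5) + B(0, -6))**2 = ((3*(-4) - 5) - 6)**2 = ((-12 - 5) - 6)**2 = (-17 - 6)**2 = (-23)**2 = 529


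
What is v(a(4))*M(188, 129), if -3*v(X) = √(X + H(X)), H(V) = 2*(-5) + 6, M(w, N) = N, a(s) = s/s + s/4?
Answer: -43*I*√2 ≈ -60.811*I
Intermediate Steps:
a(s) = 1 + s/4 (a(s) = 1 + s*(¼) = 1 + s/4)
H(V) = -4 (H(V) = -10 + 6 = -4)
v(X) = -√(-4 + X)/3 (v(X) = -√(X - 4)/3 = -√(-4 + X)/3)
v(a(4))*M(188, 129) = -√(-4 + (1 + (¼)*4))/3*129 = -√(-4 + (1 + 1))/3*129 = -√(-4 + 2)/3*129 = -I*√2/3*129 = -43*I*√2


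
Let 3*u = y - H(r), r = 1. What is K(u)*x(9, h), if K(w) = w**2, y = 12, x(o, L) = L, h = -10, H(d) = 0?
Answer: -160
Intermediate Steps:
u = 4 (u = (12 - 1*0)/3 = (12 + 0)/3 = (1/3)*12 = 4)
K(u)*x(9, h) = 4**2*(-10) = 16*(-10) = -160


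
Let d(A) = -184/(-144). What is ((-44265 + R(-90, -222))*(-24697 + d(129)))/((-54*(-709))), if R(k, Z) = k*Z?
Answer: 3598413685/229716 ≈ 15665.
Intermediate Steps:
d(A) = 23/18 (d(A) = -184*(-1/144) = 23/18)
R(k, Z) = Z*k
((-44265 + R(-90, -222))*(-24697 + d(129)))/((-54*(-709))) = ((-44265 - 222*(-90))*(-24697 + 23/18))/((-54*(-709))) = ((-44265 + 19980)*(-444523/18))/38286 = -24285*(-444523/18)*(1/38286) = (3598413685/6)*(1/38286) = 3598413685/229716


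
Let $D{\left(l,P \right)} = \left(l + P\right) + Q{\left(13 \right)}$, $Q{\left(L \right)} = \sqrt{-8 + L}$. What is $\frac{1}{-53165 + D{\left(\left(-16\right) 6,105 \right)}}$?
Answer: $- \frac{53156}{2825560331} - \frac{\sqrt{5}}{2825560331} \approx -1.8813 \cdot 10^{-5}$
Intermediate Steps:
$D{\left(l,P \right)} = P + l + \sqrt{5}$ ($D{\left(l,P \right)} = \left(l + P\right) + \sqrt{-8 + 13} = \left(P + l\right) + \sqrt{5} = P + l + \sqrt{5}$)
$\frac{1}{-53165 + D{\left(\left(-16\right) 6,105 \right)}} = \frac{1}{-53165 + \left(105 - 96 + \sqrt{5}\right)} = \frac{1}{-53165 + \left(9 + \sqrt{5}\right)} = \frac{1}{-53156 + \sqrt{5}}$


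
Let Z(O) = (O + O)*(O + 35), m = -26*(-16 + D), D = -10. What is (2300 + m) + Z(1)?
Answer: 3048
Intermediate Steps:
m = 676 (m = -26*(-16 - 10) = -26*(-26) = 676)
Z(O) = 2*O*(35 + O) (Z(O) = (2*O)*(35 + O) = 2*O*(35 + O))
(2300 + m) + Z(1) = (2300 + 676) + 2*1*(35 + 1) = 2976 + 2*1*36 = 2976 + 72 = 3048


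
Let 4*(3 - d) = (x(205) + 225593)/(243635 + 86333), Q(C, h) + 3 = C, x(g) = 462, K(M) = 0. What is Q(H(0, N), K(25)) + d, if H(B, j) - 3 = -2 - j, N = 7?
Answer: -8145287/1319872 ≈ -6.1713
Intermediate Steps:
H(B, j) = 1 - j (H(B, j) = 3 + (-2 - j) = 1 - j)
Q(C, h) = -3 + C
d = 3733561/1319872 (d = 3 - (462 + 225593)/(4*(243635 + 86333)) = 3 - 226055/(4*329968) = 3 - ¼*226055/329968 = 3 - 226055/1319872 = 3733561/1319872 ≈ 2.8287)
Q(H(0, N), K(25)) + d = (-3 + (1 - 1*7)) + 3733561/1319872 = (-3 + (1 - 7)) + 3733561/1319872 = (-3 - 6) + 3733561/1319872 = -9 + 3733561/1319872 = -8145287/1319872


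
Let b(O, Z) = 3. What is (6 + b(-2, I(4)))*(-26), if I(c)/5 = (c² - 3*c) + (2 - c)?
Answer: -234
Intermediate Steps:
I(c) = 10 - 20*c + 5*c² (I(c) = 5*((c² - 3*c) + (2 - c)) = 5*(2 + c² - 4*c) = 10 - 20*c + 5*c²)
(6 + b(-2, I(4)))*(-26) = (6 + 3)*(-26) = 9*(-26) = -234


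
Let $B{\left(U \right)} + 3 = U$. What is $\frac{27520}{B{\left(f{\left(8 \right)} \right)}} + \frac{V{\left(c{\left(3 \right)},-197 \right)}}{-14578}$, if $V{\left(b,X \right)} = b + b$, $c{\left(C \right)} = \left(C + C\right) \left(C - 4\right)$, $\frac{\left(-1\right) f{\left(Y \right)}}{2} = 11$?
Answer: $- \frac{40118626}{36445} \approx -1100.8$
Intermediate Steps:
$f{\left(Y \right)} = -22$ ($f{\left(Y \right)} = \left(-2\right) 11 = -22$)
$B{\left(U \right)} = -3 + U$
$c{\left(C \right)} = 2 C \left(-4 + C\right)$
$V{\left(b,X \right)} = 2 b$
$\frac{27520}{B{\left(f{\left(8 \right)} \right)}} + \frac{V{\left(c{\left(3 \right)},-197 \right)}}{-14578} = \frac{27520}{-3 - 22} + \frac{2 \cdot 2 \cdot 3 \left(-4 + 3\right)}{-14578} = \frac{27520}{-25} + 2 \cdot 2 \cdot 3 \left(-1\right) \left(- \frac{1}{14578}\right) = 27520 \left(- \frac{1}{25}\right) + 2 \left(-6\right) \left(- \frac{1}{14578}\right) = - \frac{5504}{5} - - \frac{6}{7289} = - \frac{5504}{5} + \frac{6}{7289} = - \frac{40118626}{36445}$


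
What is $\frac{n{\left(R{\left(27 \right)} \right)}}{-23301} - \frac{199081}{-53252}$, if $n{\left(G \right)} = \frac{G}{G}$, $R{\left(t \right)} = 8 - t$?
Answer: $\frac{4638733129}{1240824852} \approx 3.7384$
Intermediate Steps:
$n{\left(G \right)} = 1$
$\frac{n{\left(R{\left(27 \right)} \right)}}{-23301} - \frac{199081}{-53252} = 1 \frac{1}{-23301} - \frac{199081}{-53252} = 1 \left(- \frac{1}{23301}\right) - - \frac{199081}{53252} = - \frac{1}{23301} + \frac{199081}{53252} = \frac{4638733129}{1240824852}$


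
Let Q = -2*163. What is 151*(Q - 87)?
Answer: -62363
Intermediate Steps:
Q = -326
151*(Q - 87) = 151*(-326 - 87) = 151*(-413) = -62363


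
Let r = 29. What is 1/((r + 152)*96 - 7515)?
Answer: 1/9861 ≈ 0.00010141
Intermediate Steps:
1/((r + 152)*96 - 7515) = 1/((29 + 152)*96 - 7515) = 1/(181*96 - 7515) = 1/(17376 - 7515) = 1/9861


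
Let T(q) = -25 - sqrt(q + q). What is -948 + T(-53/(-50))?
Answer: -973 - sqrt(53)/5 ≈ -974.46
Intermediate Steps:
T(q) = -25 - sqrt(2)*sqrt(q) (T(q) = -25 - sqrt(2*q) = -25 - sqrt(2)*sqrt(q))
-948 + T(-53/(-50)) = -948 + (-25 - sqrt(2)*sqrt(-53/(-50))) = -948 + (-25 - sqrt(2)*sqrt(-53*(-1/50))) = -948 + (-25 - sqrt(2)*sqrt(53/50)) = -948 + (-25 - sqrt(2)*sqrt(106)/10) = -948 + (-25 - sqrt(53)/5) = -973 - sqrt(53)/5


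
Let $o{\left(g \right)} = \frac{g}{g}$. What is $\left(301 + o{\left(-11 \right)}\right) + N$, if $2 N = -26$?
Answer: $289$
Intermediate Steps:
$N = -13$ ($N = \frac{1}{2} \left(-26\right) = -13$)
$o{\left(g \right)} = 1$
$\left(301 + o{\left(-11 \right)}\right) + N = \left(301 + 1\right) - 13 = 302 - 13 = 289$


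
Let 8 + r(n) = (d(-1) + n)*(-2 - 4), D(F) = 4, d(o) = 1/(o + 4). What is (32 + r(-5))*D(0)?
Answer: 208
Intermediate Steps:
d(o) = 1/(4 + o)
r(n) = -10 - 6*n (r(n) = -8 + (1/(4 - 1) + n)*(-2 - 4) = -8 + (1/3 + n)*(-6) = -8 + (⅓ + n)*(-6) = -8 + (-2 - 6*n) = -10 - 6*n)
(32 + r(-5))*D(0) = (32 + (-10 - 6*(-5)))*4 = (32 + (-10 + 30))*4 = (32 + 20)*4 = 52*4 = 208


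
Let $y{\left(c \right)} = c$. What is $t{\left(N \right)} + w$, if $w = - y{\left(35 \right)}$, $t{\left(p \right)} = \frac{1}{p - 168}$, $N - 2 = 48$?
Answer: $- \frac{4131}{118} \approx -35.008$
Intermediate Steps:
$N = 50$ ($N = 2 + 48 = 50$)
$t{\left(p \right)} = \frac{1}{-168 + p}$
$w = -35$ ($w = \left(-1\right) 35 = -35$)
$t{\left(N \right)} + w = \frac{1}{-168 + 50} - 35 = \frac{1}{-118} - 35 = - \frac{1}{118} - 35 = - \frac{4131}{118}$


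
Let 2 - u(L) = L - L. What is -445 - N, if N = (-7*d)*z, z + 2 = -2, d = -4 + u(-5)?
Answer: -389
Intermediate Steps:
u(L) = 2 (u(L) = 2 - (L - L) = 2 - 1*0 = 2 + 0 = 2)
d = -2 (d = -4 + 2 = -2)
z = -4 (z = -2 - 2 = -4)
N = -56 (N = -7*(-2)*(-4) = 14*(-4) = -56)
-445 - N = -445 - 1*(-56) = -445 + 56 = -389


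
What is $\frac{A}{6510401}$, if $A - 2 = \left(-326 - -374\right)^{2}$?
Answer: $\frac{2306}{6510401} \approx 0.0003542$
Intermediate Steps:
$A = 2306$ ($A = 2 + \left(-326 - -374\right)^{2} = 2 + \left(-326 + 374\right)^{2} = 2 + 48^{2} = 2 + 2304 = 2306$)
$\frac{A}{6510401} = \frac{2306}{6510401}$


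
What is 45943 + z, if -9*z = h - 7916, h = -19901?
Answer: 441304/9 ≈ 49034.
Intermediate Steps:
z = 27817/9 (z = -(-19901 - 7916)/9 = -⅑*(-27817) = 27817/9 ≈ 3090.8)
45943 + z = 45943 + 27817/9 = 441304/9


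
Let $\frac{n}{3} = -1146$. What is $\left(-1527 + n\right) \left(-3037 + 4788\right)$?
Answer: $-8693715$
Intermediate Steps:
$n = -3438$ ($n = 3 \left(-1146\right) = -3438$)
$\left(-1527 + n\right) \left(-3037 + 4788\right) = \left(-1527 - 3438\right) \left(-3037 + 4788\right) = \left(-4965\right) 1751 = -8693715$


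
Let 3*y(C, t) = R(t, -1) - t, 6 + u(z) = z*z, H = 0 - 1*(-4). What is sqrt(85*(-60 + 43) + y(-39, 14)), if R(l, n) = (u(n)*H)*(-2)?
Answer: I*sqrt(12927)/3 ≈ 37.899*I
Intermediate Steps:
H = 4 (H = 0 + 4 = 4)
u(z) = -6 + z**2 (u(z) = -6 + z*z = -6 + z**2)
R(l, n) = 48 - 8*n**2 (R(l, n) = ((-6 + n**2)*4)*(-2) = (-24 + 4*n**2)*(-2) = 48 - 8*n**2)
y(C, t) = 40/3 - t/3 (y(C, t) = ((48 - 8*(-1)**2) - t)/3 = ((48 - 8*1) - t)/3 = ((48 - 8) - t)/3 = (40 - t)/3 = 40/3 - t/3)
sqrt(85*(-60 + 43) + y(-39, 14)) = sqrt(85*(-60 + 43) + (40/3 - 1/3*14)) = sqrt(85*(-17) + (40/3 - 14/3)) = sqrt(-1445 + 26/3) = sqrt(-4309/3) = I*sqrt(12927)/3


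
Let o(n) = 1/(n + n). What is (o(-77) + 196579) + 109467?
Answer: 47131083/154 ≈ 3.0605e+5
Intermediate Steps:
o(n) = 1/(2*n)
(o(-77) + 196579) + 109467 = ((1/2)/(-77) + 196579) + 109467 = ((1/2)*(-1/77) + 196579) + 109467 = (-1/154 + 196579) + 109467 = 30273165/154 + 109467 = 47131083/154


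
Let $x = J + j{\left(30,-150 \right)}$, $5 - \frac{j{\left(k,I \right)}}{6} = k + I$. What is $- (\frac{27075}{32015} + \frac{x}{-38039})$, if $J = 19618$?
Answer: $- \frac{3977099}{12819143} \approx -0.31025$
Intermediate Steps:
$j{\left(k,I \right)} = 30 - 6 I - 6 k$ ($j{\left(k,I \right)} = 30 - 6 \left(k + I\right) = 30 - 6 \left(I + k\right) = 30 - \left(6 I + 6 k\right) = 30 - 6 I - 6 k$)
$x = 20368$ ($x = 19618 - -750 = 19618 + \left(30 + 900 - 180\right) = 19618 + 750 = 20368$)
$- (\frac{27075}{32015} + \frac{x}{-38039}) = - (\frac{27075}{32015} + \frac{20368}{-38039}) = - (27075 \cdot \frac{1}{32015} + 20368 \left(- \frac{1}{38039}\right)) = - (\frac{285}{337} - \frac{20368}{38039}) = \left(-1\right) \frac{3977099}{12819143} = - \frac{3977099}{12819143}$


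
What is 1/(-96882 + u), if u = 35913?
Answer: -1/60969 ≈ -1.6402e-5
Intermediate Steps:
1/(-96882 + u) = 1/(-96882 + 35913) = 1/(-60969) = -1/60969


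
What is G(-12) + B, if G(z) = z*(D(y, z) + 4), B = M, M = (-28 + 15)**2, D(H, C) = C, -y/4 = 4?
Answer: 265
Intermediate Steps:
y = -16 (y = -4*4 = -16)
M = 169 (M = (-13)**2 = 169)
B = 169
G(z) = z*(4 + z) (G(z) = z*(z + 4) = z*(4 + z))
G(-12) + B = -12*(4 - 12) + 169 = -12*(-8) + 169 = 96 + 169 = 265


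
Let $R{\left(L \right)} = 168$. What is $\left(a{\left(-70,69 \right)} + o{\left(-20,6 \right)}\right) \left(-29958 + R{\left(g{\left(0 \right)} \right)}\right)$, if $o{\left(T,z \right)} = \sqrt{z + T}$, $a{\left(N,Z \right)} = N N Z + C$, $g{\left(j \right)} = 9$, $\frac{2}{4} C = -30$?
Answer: $-10070211600 - 29790 i \sqrt{14} \approx -1.007 \cdot 10^{10} - 1.1146 \cdot 10^{5} i$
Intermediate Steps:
$C = -60$ ($C = 2 \left(-30\right) = -60$)
$a{\left(N,Z \right)} = -60 + Z N^{2}$ ($a{\left(N,Z \right)} = N N Z - 60 = N^{2} Z - 60 = Z N^{2} - 60 = -60 + Z N^{2}$)
$o{\left(T,z \right)} = \sqrt{T + z}$
$\left(a{\left(-70,69 \right)} + o{\left(-20,6 \right)}\right) \left(-29958 + R{\left(g{\left(0 \right)} \right)}\right) = \left(\left(-60 + 69 \left(-70\right)^{2}\right) + \sqrt{-20 + 6}\right) \left(-29958 + 168\right) = \left(\left(-60 + 69 \cdot 4900\right) + \sqrt{-14}\right) \left(-29790\right) = \left(\left(-60 + 338100\right) + i \sqrt{14}\right) \left(-29790\right) = \left(338040 + i \sqrt{14}\right) \left(-29790\right) = -10070211600 - 29790 i \sqrt{14}$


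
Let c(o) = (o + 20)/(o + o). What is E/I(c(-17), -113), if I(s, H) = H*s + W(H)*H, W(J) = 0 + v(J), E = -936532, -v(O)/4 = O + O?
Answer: 31842088/3472829 ≈ 9.1689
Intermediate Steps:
v(O) = -8*O (v(O) = -4*(O + O) = -8*O)
W(J) = -8*J (W(J) = 0 - 8*J = -8*J)
c(o) = (20 + o)/(2*o) (c(o) = (20 + o)/((2*o)) = (20 + o)*(1/(2*o)) = (20 + o)/(2*o))
I(s, H) = -8*H**2 + H*s (I(s, H) = H*s + (-8*H)*H = H*s - 8*H**2 = -8*H**2 + H*s)
E/I(c(-17), -113) = -936532*(-1/(113*((1/2)*(20 - 17)/(-17) - 8*(-113)))) = -936532*(-1/(113*((1/2)*(-1/17)*3 + 904))) = -936532*(-1/(113*(-3/34 + 904))) = -936532/((-113*30733/34)) = -936532/(-3472829/34) = -936532*(-34/3472829) = 31842088/3472829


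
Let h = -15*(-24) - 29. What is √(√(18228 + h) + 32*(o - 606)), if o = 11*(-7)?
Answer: √(-21856 + √18559) ≈ 147.38*I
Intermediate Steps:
h = 331 (h = 360 - 29 = 331)
o = -77
√(√(18228 + h) + 32*(o - 606)) = √(√(18228 + 331) + 32*(-77 - 606)) = √(√18559 + 32*(-683)) = √(√18559 - 21856) = √(-21856 + √18559)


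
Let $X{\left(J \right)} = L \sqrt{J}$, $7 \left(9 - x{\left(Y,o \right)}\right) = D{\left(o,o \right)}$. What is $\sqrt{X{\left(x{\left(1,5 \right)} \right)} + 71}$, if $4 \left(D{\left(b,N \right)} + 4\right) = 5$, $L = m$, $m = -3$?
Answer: $\frac{\sqrt{13916 - 42 \sqrt{1841}}}{14} \approx 7.8617$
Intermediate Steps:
$L = -3$
$D{\left(b,N \right)} = - \frac{11}{4}$ ($D{\left(b,N \right)} = -4 + \frac{1}{4} \cdot 5 = -4 + \frac{5}{4} = - \frac{11}{4}$)
$x{\left(Y,o \right)} = \frac{263}{28}$ ($x{\left(Y,o \right)} = 9 - - \frac{11}{28} = 9 + \frac{11}{28} = \frac{263}{28}$)
$X{\left(J \right)} = - 3 \sqrt{J}$
$\sqrt{X{\left(x{\left(1,5 \right)} \right)} + 71} = \sqrt{- 3 \sqrt{\frac{263}{28}} + 71} = \sqrt{- 3 \frac{\sqrt{1841}}{14} + 71} = \sqrt{- \frac{3 \sqrt{1841}}{14} + 71} = \sqrt{71 - \frac{3 \sqrt{1841}}{14}}$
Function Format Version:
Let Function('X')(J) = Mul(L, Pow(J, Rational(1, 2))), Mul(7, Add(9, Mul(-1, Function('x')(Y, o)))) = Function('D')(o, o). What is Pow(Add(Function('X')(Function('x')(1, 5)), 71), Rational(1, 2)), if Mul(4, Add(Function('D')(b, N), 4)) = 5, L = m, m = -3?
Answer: Mul(Rational(1, 14), Pow(Add(13916, Mul(-42, Pow(1841, Rational(1, 2)))), Rational(1, 2))) ≈ 7.8617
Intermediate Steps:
L = -3
Function('D')(b, N) = Rational(-11, 4) (Function('D')(b, N) = Add(-4, Mul(Rational(1, 4), 5)) = Add(-4, Rational(5, 4)) = Rational(-11, 4))
Function('x')(Y, o) = Rational(263, 28) (Function('x')(Y, o) = Add(9, Mul(Rational(-1, 7), Rational(-11, 4))) = Add(9, Rational(11, 28)) = Rational(263, 28))
Function('X')(J) = Mul(-3, Pow(J, Rational(1, 2)))
Pow(Add(Function('X')(Function('x')(1, 5)), 71), Rational(1, 2)) = Pow(Add(Mul(-3, Pow(Rational(263, 28), Rational(1, 2))), 71), Rational(1, 2)) = Pow(Add(Mul(-3, Mul(Rational(1, 14), Pow(1841, Rational(1, 2)))), 71), Rational(1, 2)) = Pow(Add(Mul(Rational(-3, 14), Pow(1841, Rational(1, 2))), 71), Rational(1, 2)) = Pow(Add(71, Mul(Rational(-3, 14), Pow(1841, Rational(1, 2)))), Rational(1, 2))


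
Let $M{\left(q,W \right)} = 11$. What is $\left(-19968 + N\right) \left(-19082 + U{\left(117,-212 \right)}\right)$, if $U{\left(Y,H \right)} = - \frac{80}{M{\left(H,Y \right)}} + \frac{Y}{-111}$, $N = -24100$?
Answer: $\frac{342397915884}{407} \approx 8.4127 \cdot 10^{8}$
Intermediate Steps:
$U{\left(Y,H \right)} = - \frac{80}{11} - \frac{Y}{111}$ ($U{\left(Y,H \right)} = - \frac{80}{11} + \frac{Y}{-111} = \left(-80\right) \frac{1}{11} + Y \left(- \frac{1}{111}\right) = - \frac{80}{11} - \frac{Y}{111}$)
$\left(-19968 + N\right) \left(-19082 + U{\left(117,-212 \right)}\right) = \left(-19968 - 24100\right) \left(-19082 - \frac{3389}{407}\right) = - 44068 \left(-19082 - \frac{3389}{407}\right) = \left(-44068\right) \left(- \frac{7769763}{407}\right) = \frac{342397915884}{407}$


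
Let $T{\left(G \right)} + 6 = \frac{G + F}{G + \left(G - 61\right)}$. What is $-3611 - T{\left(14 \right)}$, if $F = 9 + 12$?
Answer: $- \frac{118930}{33} \approx -3603.9$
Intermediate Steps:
$F = 21$
$T{\left(G \right)} = -6 + \frac{21 + G}{-61 + 2 G}$ ($T{\left(G \right)} = -6 + \frac{G + 21}{G + \left(G - 61\right)} = -6 + \frac{21 + G}{G + \left(-61 + G\right)} = -6 + \frac{21 + G}{-61 + 2 G}$)
$-3611 - T{\left(14 \right)} = -3611 - \frac{387 - 154}{-61 + 2 \cdot 14} = -3611 - \frac{387 - 154}{-61 + 28} = -3611 - \frac{1}{-33} \cdot 233 = -3611 - \left(- \frac{1}{33}\right) 233 = -3611 - - \frac{233}{33} = -3611 + \frac{233}{33} = - \frac{118930}{33}$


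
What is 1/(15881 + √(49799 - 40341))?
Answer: 15881/252196703 - √9458/252196703 ≈ 6.2585e-5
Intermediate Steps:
1/(15881 + √(49799 - 40341)) = 1/(15881 + √9458)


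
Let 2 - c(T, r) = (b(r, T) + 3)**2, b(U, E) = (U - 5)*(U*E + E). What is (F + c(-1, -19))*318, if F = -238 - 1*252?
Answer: -58680222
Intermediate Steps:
b(U, E) = (-5 + U)*(E + E*U) (b(U, E) = (-5 + U)*(E*U + E) = (-5 + U)*(E + E*U))
F = -490 (F = -238 - 252 = -490)
c(T, r) = 2 - (3 + T*(-5 + r**2 - 4*r))**2 (c(T, r) = 2 - (T*(-5 + r**2 - 4*r) + 3)**2 = 2 - (3 + T*(-5 + r**2 - 4*r))**2)
(F + c(-1, -19))*318 = (-490 + (2 - (-3 - (5 - 1*(-19)**2 + 4*(-19)))**2))*318 = (-490 + (2 - (-3 - (5 - 1*361 - 76))**2))*318 = (-490 + (2 - (-3 - (5 - 361 - 76))**2))*318 = (-490 + (2 - (-3 - 1*(-432))**2))*318 = (-490 + (2 - (-3 + 432)**2))*318 = (-490 + (2 - 1*429**2))*318 = (-490 + (2 - 1*184041))*318 = (-490 + (2 - 184041))*318 = (-490 - 184039)*318 = -184529*318 = -58680222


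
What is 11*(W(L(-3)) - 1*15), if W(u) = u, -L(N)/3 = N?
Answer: -66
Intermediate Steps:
L(N) = -3*N
11*(W(L(-3)) - 1*15) = 11*(-3*(-3) - 1*15) = 11*(9 - 15) = 11*(-6) = -66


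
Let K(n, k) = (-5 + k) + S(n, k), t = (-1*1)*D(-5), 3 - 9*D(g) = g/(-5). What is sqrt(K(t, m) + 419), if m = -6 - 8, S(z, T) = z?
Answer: sqrt(3598)/3 ≈ 19.994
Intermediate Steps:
m = -14
D(g) = 1/3 + g/45 (D(g) = 1/3 - g/(9*(-5)) = 1/3 - g*(-1)/(9*5) = 1/3 - (-1)*g/45 = 1/3 + g/45)
t = -2/9 (t = (-1*1)*(1/3 + (1/45)*(-5)) = -(1/3 - 1/9) = -1*2/9 = -2/9 ≈ -0.22222)
K(n, k) = -5 + k + n (K(n, k) = (-5 + k) + n = -5 + k + n)
sqrt(K(t, m) + 419) = sqrt((-5 - 14 - 2/9) + 419) = sqrt(-173/9 + 419) = sqrt(3598/9) = sqrt(3598)/3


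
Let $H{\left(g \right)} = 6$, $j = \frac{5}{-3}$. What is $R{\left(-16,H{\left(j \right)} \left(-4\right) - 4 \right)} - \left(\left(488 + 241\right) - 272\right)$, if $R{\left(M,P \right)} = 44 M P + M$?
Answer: $19239$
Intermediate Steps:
$j = - \frac{5}{3}$ ($j = 5 \left(- \frac{1}{3}\right) = - \frac{5}{3} \approx -1.6667$)
$R{\left(M,P \right)} = M + 44 M P$ ($R{\left(M,P \right)} = 44 M P + M = M + 44 M P$)
$R{\left(-16,H{\left(j \right)} \left(-4\right) - 4 \right)} - \left(\left(488 + 241\right) - 272\right) = - 16 \left(1 + 44 \left(6 \left(-4\right) - 4\right)\right) - \left(\left(488 + 241\right) - 272\right) = - 16 \left(1 + 44 \left(-24 - 4\right)\right) - \left(729 - 272\right) = - 16 \left(1 + 44 \left(-28\right)\right) - 457 = - 16 \left(1 - 1232\right) - 457 = \left(-16\right) \left(-1231\right) - 457 = 19696 - 457 = 19239$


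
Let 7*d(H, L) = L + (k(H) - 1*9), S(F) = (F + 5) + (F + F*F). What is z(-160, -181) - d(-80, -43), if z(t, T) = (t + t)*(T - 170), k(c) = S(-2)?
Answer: 786287/7 ≈ 1.1233e+5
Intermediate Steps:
S(F) = 5 + F**2 + 2*F (S(F) = (5 + F) + (F + F**2) = 5 + F**2 + 2*F)
k(c) = 5 (k(c) = 5 + (-2)**2 + 2*(-2) = 5 + 4 - 4 = 5)
z(t, T) = 2*t*(-170 + T) (z(t, T) = (2*t)*(-170 + T) = 2*t*(-170 + T))
d(H, L) = -4/7 + L/7 (d(H, L) = (L + (5 - 1*9))/7 = (L + (5 - 9))/7 = (L - 4)/7 = (-4 + L)/7 = -4/7 + L/7)
z(-160, -181) - d(-80, -43) = 2*(-160)*(-170 - 181) - (-4/7 + (1/7)*(-43)) = 2*(-160)*(-351) - (-4/7 - 43/7) = 112320 - 1*(-47/7) = 112320 + 47/7 = 786287/7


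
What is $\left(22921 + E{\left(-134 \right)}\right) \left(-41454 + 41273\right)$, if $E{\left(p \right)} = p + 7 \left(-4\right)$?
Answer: $-4119379$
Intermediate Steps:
$E{\left(p \right)} = -28 + p$ ($E{\left(p \right)} = p - 28 = -28 + p$)
$\left(22921 + E{\left(-134 \right)}\right) \left(-41454 + 41273\right) = \left(22921 - 162\right) \left(-41454 + 41273\right) = \left(22921 - 162\right) \left(-181\right) = 22759 \left(-181\right) = -4119379$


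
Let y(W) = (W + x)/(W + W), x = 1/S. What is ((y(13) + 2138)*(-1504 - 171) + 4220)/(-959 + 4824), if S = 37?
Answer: -344181401/371813 ≈ -925.68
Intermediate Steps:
x = 1/37 ≈ 0.027027
y(W) = (1/37 + W)/(2*W) (y(W) = (W + 1/37)/(W + W) = (1/37 + W)/((2*W)) = (1/37 + W)*(1/(2*W)) = (1/37 + W)/(2*W))
((y(13) + 2138)*(-1504 - 171) + 4220)/(-959 + 4824) = (((1/74)*(1 + 37*13)/13 + 2138)*(-1504 - 171) + 4220)/(-959 + 4824) = (((1/74)*(1/13)*(1 + 481) + 2138)*(-1675) + 4220)/3865 = (((1/74)*(1/13)*482 + 2138)*(-1675) + 4220)*(1/3865) = ((241/481 + 2138)*(-1675) + 4220)*(1/3865) = ((1028619/481)*(-1675) + 4220)*(1/3865) = (-1722936825/481 + 4220)*(1/3865) = -1720907005/481*1/3865 = -344181401/371813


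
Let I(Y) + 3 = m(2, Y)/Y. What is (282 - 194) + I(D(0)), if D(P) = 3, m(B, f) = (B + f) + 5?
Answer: 265/3 ≈ 88.333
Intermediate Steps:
m(B, f) = 5 + B + f
I(Y) = -3 + (7 + Y)/Y (I(Y) = -3 + (5 + 2 + Y)/Y = -3 + (7 + Y)/Y)
(282 - 194) + I(D(0)) = (282 - 194) + (-2 + 7/3) = 88 + (-2 + 7*(⅓)) = 88 + (-2 + 7/3) = 88 + ⅓ = 265/3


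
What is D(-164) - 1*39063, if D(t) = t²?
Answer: -12167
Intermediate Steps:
D(-164) - 1*39063 = (-164)² - 1*39063 = 26896 - 39063 = -12167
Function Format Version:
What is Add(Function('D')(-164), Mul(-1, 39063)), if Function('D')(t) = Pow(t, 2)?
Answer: -12167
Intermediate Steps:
Add(Function('D')(-164), Mul(-1, 39063)) = Add(Pow(-164, 2), Mul(-1, 39063)) = Add(26896, -39063) = -12167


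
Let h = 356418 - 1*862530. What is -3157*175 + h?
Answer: -1058587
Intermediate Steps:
h = -506112 (h = 356418 - 862530 = -506112)
-3157*175 + h = -3157*175 - 506112 = -552475 - 506112 = -1058587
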